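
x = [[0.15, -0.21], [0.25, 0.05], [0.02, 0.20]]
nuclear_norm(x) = 0.58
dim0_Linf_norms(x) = [0.25, 0.21]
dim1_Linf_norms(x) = [0.21, 0.25, 0.2]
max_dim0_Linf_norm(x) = 0.25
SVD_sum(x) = [[0.18,-0.18],[0.1,-0.1],[-0.09,0.09]] + [[-0.03,-0.03], [0.15,0.15], [0.11,0.11]]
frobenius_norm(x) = 0.41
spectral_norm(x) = 0.32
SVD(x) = [[-0.80, 0.14], [-0.43, -0.81], [0.41, -0.57]] @ diag([0.3178238430386181, 0.26643574233980666]) @ [[-0.69, 0.72], [-0.72, -0.69]]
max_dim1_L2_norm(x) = 0.26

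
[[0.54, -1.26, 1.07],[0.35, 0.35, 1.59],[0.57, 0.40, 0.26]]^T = [[0.54,0.35,0.57], [-1.26,0.35,0.40], [1.07,1.59,0.26]]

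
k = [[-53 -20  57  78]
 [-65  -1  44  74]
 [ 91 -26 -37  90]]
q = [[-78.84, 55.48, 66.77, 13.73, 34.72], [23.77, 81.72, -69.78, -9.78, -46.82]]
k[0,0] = -53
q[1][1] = 81.72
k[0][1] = -20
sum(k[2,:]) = 118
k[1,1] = -1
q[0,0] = -78.84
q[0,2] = 66.77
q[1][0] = 23.77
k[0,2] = 57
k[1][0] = -65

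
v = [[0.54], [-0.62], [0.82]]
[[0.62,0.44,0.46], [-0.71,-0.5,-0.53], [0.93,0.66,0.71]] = v@[[1.14, 0.81, 0.86]]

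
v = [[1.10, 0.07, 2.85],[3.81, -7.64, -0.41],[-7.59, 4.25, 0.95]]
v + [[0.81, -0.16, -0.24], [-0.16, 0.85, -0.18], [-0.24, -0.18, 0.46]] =[[1.91,-0.09,2.61], [3.65,-6.79,-0.59], [-7.83,4.07,1.41]]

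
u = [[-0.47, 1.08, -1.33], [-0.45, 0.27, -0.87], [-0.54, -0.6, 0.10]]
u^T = [[-0.47, -0.45, -0.54], [1.08, 0.27, -0.60], [-1.33, -0.87, 0.10]]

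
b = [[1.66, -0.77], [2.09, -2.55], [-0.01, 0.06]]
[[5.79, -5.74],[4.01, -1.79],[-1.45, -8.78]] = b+[[4.13, -4.97],[1.92, 0.76],[-1.44, -8.84]]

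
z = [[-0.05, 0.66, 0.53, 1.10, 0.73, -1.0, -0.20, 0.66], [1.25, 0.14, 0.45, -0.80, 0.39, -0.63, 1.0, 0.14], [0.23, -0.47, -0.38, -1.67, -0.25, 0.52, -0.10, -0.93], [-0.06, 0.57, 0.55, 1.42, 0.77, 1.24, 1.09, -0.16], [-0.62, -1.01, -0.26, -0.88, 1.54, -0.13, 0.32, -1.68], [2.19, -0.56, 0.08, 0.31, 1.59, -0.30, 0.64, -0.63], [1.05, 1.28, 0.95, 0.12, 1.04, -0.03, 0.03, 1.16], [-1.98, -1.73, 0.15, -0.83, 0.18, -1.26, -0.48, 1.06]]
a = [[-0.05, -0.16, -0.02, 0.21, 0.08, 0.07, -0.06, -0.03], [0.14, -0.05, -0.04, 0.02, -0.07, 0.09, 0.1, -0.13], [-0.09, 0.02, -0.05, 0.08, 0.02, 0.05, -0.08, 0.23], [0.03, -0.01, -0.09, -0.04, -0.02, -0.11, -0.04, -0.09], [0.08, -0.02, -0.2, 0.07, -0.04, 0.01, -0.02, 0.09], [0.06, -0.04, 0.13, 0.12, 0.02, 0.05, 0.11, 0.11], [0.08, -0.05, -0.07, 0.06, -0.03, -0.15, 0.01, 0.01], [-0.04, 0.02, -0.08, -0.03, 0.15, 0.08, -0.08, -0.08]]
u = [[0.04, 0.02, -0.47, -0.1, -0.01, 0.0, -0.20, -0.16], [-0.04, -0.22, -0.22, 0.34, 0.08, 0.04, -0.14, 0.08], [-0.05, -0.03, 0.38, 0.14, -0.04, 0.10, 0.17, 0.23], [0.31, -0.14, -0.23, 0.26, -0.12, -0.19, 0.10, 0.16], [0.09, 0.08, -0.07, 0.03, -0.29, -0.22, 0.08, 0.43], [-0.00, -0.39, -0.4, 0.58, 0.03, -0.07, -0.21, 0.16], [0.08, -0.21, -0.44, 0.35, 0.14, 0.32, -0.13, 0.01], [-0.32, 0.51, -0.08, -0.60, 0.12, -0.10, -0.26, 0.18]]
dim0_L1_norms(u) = [0.93, 1.6, 2.29, 2.4, 0.83, 1.04, 1.29, 1.41]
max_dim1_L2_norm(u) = 0.92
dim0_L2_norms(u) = [0.47, 0.73, 0.91, 1.02, 0.38, 0.46, 0.48, 0.59]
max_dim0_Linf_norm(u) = 0.6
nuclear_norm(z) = 17.02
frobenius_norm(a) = 0.69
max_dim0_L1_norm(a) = 0.77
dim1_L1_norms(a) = [0.68, 0.64, 0.62, 0.43, 0.53, 0.64, 0.46, 0.56]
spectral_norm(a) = 0.38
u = z @ a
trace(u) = 0.15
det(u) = -0.00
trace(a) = -0.25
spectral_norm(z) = 4.37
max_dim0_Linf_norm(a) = 0.23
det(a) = 0.00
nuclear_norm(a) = 1.62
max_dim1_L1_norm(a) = 0.68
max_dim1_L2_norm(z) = 3.26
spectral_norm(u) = 1.37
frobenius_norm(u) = 1.89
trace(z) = 3.46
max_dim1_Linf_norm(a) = 0.23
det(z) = -16.11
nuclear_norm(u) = 3.93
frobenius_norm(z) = 7.16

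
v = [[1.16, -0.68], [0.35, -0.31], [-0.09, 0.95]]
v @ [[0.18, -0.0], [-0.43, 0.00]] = [[0.5, 0.00], [0.2, 0.0], [-0.42, 0.00]]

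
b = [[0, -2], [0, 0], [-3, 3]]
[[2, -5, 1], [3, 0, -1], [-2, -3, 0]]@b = [[-3, -1], [3, -9], [0, 4]]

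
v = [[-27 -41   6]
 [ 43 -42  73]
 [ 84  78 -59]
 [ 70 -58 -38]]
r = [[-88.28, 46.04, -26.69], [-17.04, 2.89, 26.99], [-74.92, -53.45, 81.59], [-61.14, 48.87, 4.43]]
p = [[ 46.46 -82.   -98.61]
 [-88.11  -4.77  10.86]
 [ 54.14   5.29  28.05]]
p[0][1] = -82.0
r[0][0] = -88.28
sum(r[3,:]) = -7.840000000000003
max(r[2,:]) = 81.59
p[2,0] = 54.14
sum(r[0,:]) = -68.93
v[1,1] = -42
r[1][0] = -17.04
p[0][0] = 46.46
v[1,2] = 73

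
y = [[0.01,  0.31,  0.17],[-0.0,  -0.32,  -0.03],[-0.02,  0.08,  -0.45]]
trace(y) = -0.76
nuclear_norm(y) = 0.94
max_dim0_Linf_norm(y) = 0.45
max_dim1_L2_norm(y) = 0.46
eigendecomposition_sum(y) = [[0.0, 0.0, 0.00],  [0.0, 0.00, 0.0],  [-0.00, -0.0, -0.00]] + [[0.02, -0.45, 0.43], [-0.01, 0.23, -0.22], [-0.03, 0.69, -0.66]] + [[-0.01, 0.75, -0.26], [0.01, -0.55, 0.19], [0.01, -0.61, 0.21]]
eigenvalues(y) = [0.0, -0.41, -0.35]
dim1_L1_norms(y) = [0.49, 0.35, 0.55]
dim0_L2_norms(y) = [0.02, 0.45, 0.48]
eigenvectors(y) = [[-1.00, -0.52, 0.68],[-0.0, 0.27, -0.49],[0.04, 0.81, -0.55]]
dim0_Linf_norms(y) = [0.02, 0.32, 0.45]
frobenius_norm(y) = 0.66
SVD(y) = [[0.61, 0.41, -0.68], [-0.38, -0.59, -0.71], [-0.69, 0.69, -0.21]] @ diag([0.49865006899553943, 0.43478890210284393, 0.0025921610573539735]) @ [[0.04, 0.52, 0.86],[-0.02, 0.86, -0.52],[-1.0, 0.00, 0.05]]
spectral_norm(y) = 0.50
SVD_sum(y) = [[0.01, 0.16, 0.26], [-0.01, -0.1, -0.16], [-0.01, -0.18, -0.29]] + [[-0.0, 0.15, -0.09],[0.01, -0.22, 0.13],[-0.01, 0.26, -0.16]] + [[0.00, -0.0, -0.00],[0.00, -0.00, -0.0],[0.00, -0.00, -0.0]]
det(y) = 0.00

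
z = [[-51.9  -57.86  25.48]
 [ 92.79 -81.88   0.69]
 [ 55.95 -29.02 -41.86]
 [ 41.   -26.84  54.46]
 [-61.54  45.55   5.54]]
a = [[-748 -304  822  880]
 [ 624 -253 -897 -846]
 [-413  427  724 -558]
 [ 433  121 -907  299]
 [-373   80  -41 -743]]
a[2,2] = 724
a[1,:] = [624, -253, -897, -846]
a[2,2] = 724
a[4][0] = -373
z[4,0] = -61.54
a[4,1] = 80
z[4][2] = 5.54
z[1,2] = 0.69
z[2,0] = 55.95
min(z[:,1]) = -81.88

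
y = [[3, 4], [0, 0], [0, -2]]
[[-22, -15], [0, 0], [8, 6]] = y@[[-2, -1], [-4, -3]]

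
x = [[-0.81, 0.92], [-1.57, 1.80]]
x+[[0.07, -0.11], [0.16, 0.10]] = [[-0.74, 0.81], [-1.41, 1.9]]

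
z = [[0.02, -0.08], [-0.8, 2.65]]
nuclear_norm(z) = 2.77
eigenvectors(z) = [[-0.96, 0.03],[-0.29, -1.00]]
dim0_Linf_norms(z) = [0.8, 2.65]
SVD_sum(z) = [[0.02, -0.08], [-0.80, 2.65]] + [[-0.00, -0.0], [-0.0, -0.00]]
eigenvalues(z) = [-0.0, 2.67]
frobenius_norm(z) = 2.77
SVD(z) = [[-0.03, 1.0], [1.00, 0.03]] @ diag([2.7693472557225407, 0.003972055139444527]) @ [[-0.29, 0.96], [-0.96, -0.29]]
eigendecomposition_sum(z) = [[-0.0,-0.00], [-0.0,-0.0]] + [[0.02, -0.08], [-0.80, 2.65]]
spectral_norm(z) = 2.77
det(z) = -0.01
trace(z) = 2.67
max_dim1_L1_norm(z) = 3.45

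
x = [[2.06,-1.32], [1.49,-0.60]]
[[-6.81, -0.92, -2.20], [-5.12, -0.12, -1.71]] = x @ [[-3.66, 0.54, -1.28], [-0.55, 1.54, -0.33]]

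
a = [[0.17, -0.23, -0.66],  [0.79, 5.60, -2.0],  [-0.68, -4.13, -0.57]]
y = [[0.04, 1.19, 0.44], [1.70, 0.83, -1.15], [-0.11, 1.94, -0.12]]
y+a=[[0.21,0.96,-0.22], [2.49,6.43,-3.15], [-0.79,-2.19,-0.69]]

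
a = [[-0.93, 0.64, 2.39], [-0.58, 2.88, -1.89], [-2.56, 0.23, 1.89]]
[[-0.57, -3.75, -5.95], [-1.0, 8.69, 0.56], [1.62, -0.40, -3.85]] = a@[[-1.01,-1.57,-0.27], [-0.82,1.08,-1.33], [-0.41,-2.47,-2.24]]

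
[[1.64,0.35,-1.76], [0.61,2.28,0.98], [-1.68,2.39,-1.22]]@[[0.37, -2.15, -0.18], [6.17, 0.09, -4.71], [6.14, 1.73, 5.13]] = [[-8.04, -6.54, -10.97], [20.31, 0.59, -5.82], [6.63, 1.72, -17.21]]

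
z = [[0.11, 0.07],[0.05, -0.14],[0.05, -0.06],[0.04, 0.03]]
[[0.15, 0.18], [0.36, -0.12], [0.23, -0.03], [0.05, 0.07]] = z @ [[2.49, 0.86], [-1.71, 1.2]]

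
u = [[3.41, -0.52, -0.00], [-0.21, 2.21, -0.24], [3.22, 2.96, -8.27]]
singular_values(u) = [9.45, 3.43, 1.81]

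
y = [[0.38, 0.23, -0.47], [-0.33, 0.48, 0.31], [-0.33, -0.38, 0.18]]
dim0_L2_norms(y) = [0.6, 0.65, 0.59]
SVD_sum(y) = [[0.45, 0.13, -0.43],[-0.24, -0.07, 0.24],[-0.3, -0.09, 0.29]] + [[-0.01, 0.10, 0.02], [-0.06, 0.55, 0.1], [0.03, -0.30, -0.05]] + [[-0.05, 0.00, -0.05], [-0.02, 0.00, -0.02], [-0.06, 0.0, -0.06]]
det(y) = -0.07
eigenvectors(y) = [[0.68+0.00j, (0.23+0.51j), (0.23-0.51j)], [-0.00+0.00j, (-0.71+0j), -0.71-0.00j], [0.73+0.00j, 0.02-0.43j, 0.02+0.43j]]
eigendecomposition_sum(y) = [[-0.06+0.00j, -0.02+0.00j, -0.07-0.00j],[-0j, 0.00-0.00j, 0.00+0.00j],[(-0.06+0j), -0.02+0.00j, -0.07-0.00j]] + [[0.22+0.04j, 0.12-0.27j, (-0.2-0.04j)], [(-0.17+0.23j), 0.24+0.28j, 0.15-0.21j], [(-0.14-0.11j), -0.18+0.14j, (0.13+0.1j)]] + [[(0.22-0.04j), (0.12+0.27j), (-0.2+0.04j)], [-0.17-0.23j, 0.24-0.28j, (0.15+0.21j)], [-0.14+0.11j, -0.18-0.14j, (0.13-0.1j)]]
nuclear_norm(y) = 1.61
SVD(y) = [[-0.75, -0.15, 0.64],[0.41, -0.87, 0.27],[0.51, 0.47, 0.72]] @ diag([0.8415852832991259, 0.6453045384572477, 0.12089774018073468]) @ [[-0.7, -0.2, 0.68], [0.11, -0.98, -0.17], [-0.7, 0.04, -0.71]]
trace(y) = 1.04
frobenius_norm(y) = 1.07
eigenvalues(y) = [(-0.13+0j), (0.58+0.43j), (0.58-0.43j)]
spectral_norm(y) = 0.84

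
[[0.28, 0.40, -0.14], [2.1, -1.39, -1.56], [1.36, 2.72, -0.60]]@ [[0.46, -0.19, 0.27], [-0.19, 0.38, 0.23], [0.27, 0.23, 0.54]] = [[0.02, 0.07, 0.09], [0.81, -1.29, -0.6], [-0.05, 0.64, 0.67]]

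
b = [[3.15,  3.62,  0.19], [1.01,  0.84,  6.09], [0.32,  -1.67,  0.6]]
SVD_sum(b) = [[0.76, 0.75, 2.09], [1.95, 1.93, 5.36], [0.03, 0.03, 0.09]] + [[2.13, 3.06, -1.88], [-0.82, -1.18, 0.72], [-0.68, -0.98, 0.60]] + [[0.26, -0.20, -0.02], [-0.12, 0.09, 0.01], [0.97, -0.73, -0.09]]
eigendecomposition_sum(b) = [[(3.65+0j), (2.09-0j), (3.87+0j)], [0.93+0.00j, 0.53-0.00j, 0.99+0.00j], [-0.11-0.00j, -0.06+0.00j, -0.12+0.00j]] + [[-0.25+0.18j,(0.76-0.86j),-1.84-1.31j], [(0.04-0.36j),0.15+1.32j,(2.55-0.59j)], [(0.22+0.02j),(-0.8+0.09j),(0.36+1.55j)]] + [[-0.25-0.18j, 0.76+0.86j, -1.84+1.31j], [0.04+0.36j, 0.15-1.32j, 2.55+0.59j], [(0.22-0.02j), -0.80-0.09j, (0.36-1.55j)]]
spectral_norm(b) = 6.46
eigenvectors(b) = [[-0.97+0.00j,-0.39-0.44j,(-0.39+0.44j)], [(-0.25+0j),(0.69+0j),(0.69-0j)], [(0.03+0j),-0.00+0.42j,-0.00-0.42j]]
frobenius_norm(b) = 8.07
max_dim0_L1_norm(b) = 6.88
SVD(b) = [[0.36, 0.89, -0.26], [0.93, -0.34, 0.12], [0.02, -0.29, -0.96]] @ diag([6.46065615936357, 4.66807678849347, 1.2637567357707993]) @ [[0.32,0.32,0.89], [0.51,0.73,-0.45], [-0.8,0.60,0.07]]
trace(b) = 4.59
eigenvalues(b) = [(4.07+0j), (0.26+3.05j), (0.26-3.05j)]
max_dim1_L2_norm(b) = 6.23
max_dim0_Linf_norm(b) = 6.09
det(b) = 38.11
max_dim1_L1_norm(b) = 7.94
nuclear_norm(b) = 12.39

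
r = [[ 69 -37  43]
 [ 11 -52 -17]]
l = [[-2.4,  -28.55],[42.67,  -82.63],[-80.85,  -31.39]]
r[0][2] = 43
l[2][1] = -31.39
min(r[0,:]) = -37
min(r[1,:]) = -52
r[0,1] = -37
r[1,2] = -17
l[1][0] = 42.67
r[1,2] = -17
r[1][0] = 11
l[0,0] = -2.4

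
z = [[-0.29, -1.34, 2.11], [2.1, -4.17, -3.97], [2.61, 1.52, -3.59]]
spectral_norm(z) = 6.85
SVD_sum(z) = [[-0.64, 0.48, 1.14], [2.61, -1.95, -4.62], [1.67, -1.25, -2.95]] + [[-0.35,-1.81,0.56], [-0.43,-2.22,0.69], [0.54,2.77,-0.87]] + [[0.71, -0.01, 0.41],  [-0.08, 0.0, -0.05],  [0.4, -0.01, 0.23]]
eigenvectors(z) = [[(0.87+0j), (-0.03-0.27j), (-0.03+0.27j)],[-0.03+0.00j, (-0.83+0j), -0.83-0.00j],[0.49+0.00j, -0.09+0.48j, -0.09-0.48j]]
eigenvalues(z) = [(0.94+0j), (-4.5+2.97j), (-4.5-2.97j)]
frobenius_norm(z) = 8.12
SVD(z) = [[-0.20, -0.45, 0.87], [0.82, -0.56, -0.10], [0.53, 0.7, 0.49]] @ diag([6.8529361219437765, 4.249073041274946, 0.9406618938113247]) @ [[0.46, -0.35, -0.82], [0.18, 0.94, -0.29], [0.87, -0.01, 0.5]]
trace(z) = -8.05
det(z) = 27.39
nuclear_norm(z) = 12.04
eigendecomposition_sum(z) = [[0.72+0.00j, -0.07+0.00j, 0.40-0.00j], [-0.02-0.00j, 0j, (-0.01+0j)], [(0.41+0j), -0.04+0.00j, (0.22-0j)]] + [[(-0.5+0.41j),(-0.63-0.6j),(0.86-0.75j)], [1.06+1.71j,-2.09+1.72j,(-1.98-2.94j)], [(1.1-0.44j),(0.78+1.39j),(-1.91+0.84j)]] + [[(-0.5-0.41j), -0.63+0.60j, 0.86+0.75j], [1.06-1.71j, -2.09-1.72j, -1.98+2.94j], [(1.1+0.44j), 0.78-1.39j, (-1.91-0.84j)]]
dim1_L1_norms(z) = [3.74, 10.24, 7.72]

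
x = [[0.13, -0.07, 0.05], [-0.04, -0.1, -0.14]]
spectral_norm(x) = 0.18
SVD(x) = [[-0.47, 0.88], [0.88, 0.47]] @ diag([0.18436483562722472, 0.1466615402351496]) @ [[-0.52, -0.30, -0.8], [0.65, -0.74, -0.15]]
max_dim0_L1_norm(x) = 0.19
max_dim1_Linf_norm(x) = 0.14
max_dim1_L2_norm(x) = 0.18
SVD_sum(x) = [[0.05, 0.03, 0.07], [-0.09, -0.05, -0.13]] + [[0.08, -0.1, -0.02],[0.05, -0.05, -0.01]]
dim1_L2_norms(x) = [0.16, 0.18]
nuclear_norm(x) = 0.33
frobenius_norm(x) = 0.24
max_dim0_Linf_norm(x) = 0.14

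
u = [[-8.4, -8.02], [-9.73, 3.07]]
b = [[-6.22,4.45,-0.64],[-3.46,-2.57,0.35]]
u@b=[[80.0, -16.77, 2.57], [49.90, -51.19, 7.30]]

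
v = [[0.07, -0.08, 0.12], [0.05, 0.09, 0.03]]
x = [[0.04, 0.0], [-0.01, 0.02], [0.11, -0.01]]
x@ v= [[0.00, -0.0, 0.00], [0.0, 0.0, -0.0], [0.01, -0.01, 0.01]]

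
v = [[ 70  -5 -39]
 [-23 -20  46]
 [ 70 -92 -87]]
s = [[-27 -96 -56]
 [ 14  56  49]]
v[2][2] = -87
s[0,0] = -27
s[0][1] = -96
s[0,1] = -96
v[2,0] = 70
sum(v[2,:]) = -109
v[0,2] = -39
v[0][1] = -5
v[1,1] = -20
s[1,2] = 49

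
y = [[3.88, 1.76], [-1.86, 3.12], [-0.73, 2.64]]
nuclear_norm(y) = 8.81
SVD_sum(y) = [[0.38,-0.57], [-2.01,3.02], [-1.44,2.17]] + [[3.5, 2.33],[0.15, 0.10],[0.71, 0.47]]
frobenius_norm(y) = 6.23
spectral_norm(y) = 4.52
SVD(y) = [[0.15, 0.98], [-0.8, 0.04], [-0.58, 0.20]] @ diag([4.516816578563627, 4.294981722384016]) @ [[0.55, -0.83], [0.83, 0.55]]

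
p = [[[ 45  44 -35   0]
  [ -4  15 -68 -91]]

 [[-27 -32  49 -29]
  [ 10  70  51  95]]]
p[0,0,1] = 44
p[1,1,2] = 51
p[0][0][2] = -35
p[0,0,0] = 45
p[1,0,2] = 49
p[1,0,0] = -27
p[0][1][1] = 15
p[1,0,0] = -27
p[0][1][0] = -4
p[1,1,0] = 10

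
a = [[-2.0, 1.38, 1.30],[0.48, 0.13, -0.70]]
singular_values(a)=[2.83, 0.59]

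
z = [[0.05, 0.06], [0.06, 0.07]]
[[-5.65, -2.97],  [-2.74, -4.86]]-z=[[-5.7, -3.03], [-2.8, -4.93]]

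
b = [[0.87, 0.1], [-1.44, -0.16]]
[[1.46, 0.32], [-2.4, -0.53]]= b@[[1.46, 0.27], [1.89, 0.9]]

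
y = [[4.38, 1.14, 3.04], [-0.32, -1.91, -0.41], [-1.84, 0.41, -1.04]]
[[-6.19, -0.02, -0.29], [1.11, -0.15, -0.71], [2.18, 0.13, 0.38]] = y @ [[-0.86, -0.24, 0.27], [-0.29, 0.05, 0.47], [-0.69, 0.32, -0.66]]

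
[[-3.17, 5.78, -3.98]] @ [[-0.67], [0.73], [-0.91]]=[[9.97]]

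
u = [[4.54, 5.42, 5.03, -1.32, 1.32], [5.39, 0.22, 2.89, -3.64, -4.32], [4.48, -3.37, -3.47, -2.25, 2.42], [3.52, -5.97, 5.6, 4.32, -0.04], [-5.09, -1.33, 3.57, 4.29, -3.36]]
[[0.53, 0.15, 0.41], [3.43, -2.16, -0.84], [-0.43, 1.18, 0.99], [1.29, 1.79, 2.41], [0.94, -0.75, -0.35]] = u@[[-0.05,0.15,0.13], [-0.22,-0.04,-0.13], [0.35,-0.07,0.08], [-0.42,0.33,0.17], [-0.28,0.36,0.26]]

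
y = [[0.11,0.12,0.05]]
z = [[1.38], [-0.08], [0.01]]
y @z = [[0.14]]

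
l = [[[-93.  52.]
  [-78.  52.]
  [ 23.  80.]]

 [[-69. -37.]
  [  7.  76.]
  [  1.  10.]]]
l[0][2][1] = 80.0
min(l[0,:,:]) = -93.0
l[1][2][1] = 10.0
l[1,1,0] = 7.0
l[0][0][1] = 52.0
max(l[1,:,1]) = 76.0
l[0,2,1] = 80.0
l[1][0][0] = -69.0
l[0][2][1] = 80.0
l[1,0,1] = -37.0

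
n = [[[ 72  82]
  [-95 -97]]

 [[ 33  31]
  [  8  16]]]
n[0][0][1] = 82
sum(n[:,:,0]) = 18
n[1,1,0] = 8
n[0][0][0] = 72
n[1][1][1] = 16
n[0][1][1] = -97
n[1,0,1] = 31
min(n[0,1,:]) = -97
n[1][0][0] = 33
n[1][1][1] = 16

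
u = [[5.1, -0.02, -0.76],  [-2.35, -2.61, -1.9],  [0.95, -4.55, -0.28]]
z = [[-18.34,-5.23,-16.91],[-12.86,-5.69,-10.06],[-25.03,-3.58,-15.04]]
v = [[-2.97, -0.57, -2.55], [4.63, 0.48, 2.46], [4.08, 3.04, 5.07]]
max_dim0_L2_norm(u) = 5.7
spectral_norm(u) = 5.76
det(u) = -50.32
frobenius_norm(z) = 42.59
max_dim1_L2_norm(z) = 29.42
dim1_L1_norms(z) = [40.48, 28.61, 43.65]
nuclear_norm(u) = 12.73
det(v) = -8.26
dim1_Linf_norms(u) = [5.1, 2.61, 4.55]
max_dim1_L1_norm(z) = 43.65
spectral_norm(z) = 42.29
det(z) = 415.47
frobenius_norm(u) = 8.01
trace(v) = 2.58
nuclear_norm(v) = 12.10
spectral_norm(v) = 9.48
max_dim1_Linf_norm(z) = 25.03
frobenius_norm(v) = 9.74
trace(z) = -39.07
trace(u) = 2.21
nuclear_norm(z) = 49.02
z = u @ v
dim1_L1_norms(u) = [5.88, 6.86, 5.78]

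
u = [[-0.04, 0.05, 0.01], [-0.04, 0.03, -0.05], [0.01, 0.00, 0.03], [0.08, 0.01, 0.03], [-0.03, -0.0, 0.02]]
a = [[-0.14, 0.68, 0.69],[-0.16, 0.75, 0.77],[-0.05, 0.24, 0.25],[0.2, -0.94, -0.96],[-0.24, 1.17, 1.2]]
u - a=[[0.1, -0.63, -0.68], [0.12, -0.72, -0.82], [0.06, -0.24, -0.22], [-0.12, 0.95, 0.99], [0.21, -1.17, -1.18]]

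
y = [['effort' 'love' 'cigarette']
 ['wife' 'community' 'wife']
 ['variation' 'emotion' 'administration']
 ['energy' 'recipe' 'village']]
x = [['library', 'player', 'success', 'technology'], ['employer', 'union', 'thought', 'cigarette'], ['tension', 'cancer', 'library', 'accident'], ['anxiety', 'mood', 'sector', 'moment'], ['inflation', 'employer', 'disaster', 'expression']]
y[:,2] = ['cigarette', 'wife', 'administration', 'village']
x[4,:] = ['inflation', 'employer', 'disaster', 'expression']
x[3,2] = 'sector'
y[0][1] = 'love'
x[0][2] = 'success'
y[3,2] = 'village'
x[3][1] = 'mood'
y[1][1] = 'community'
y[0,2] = 'cigarette'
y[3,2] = 'village'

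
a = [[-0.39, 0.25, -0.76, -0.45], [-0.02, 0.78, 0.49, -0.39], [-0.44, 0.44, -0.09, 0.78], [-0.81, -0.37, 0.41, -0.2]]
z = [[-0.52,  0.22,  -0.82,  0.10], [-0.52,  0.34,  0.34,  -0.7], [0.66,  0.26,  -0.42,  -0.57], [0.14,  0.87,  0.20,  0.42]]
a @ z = [[-0.49,  -0.59,  0.63,  0.03], [-0.13,  0.05,  -0.0,  -0.99], [0.05,  0.71,  0.70,  0.03], [0.86,  -0.37,  0.33,  -0.14]]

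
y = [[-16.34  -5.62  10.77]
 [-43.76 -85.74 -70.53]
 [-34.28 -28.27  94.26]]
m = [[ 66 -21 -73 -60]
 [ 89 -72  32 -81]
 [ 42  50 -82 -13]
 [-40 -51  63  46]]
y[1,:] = [-43.76, -85.74, -70.53]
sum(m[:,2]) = -60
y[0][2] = 10.77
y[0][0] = -16.34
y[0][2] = 10.77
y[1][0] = -43.76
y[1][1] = -85.74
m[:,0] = [66, 89, 42, -40]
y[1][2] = -70.53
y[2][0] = -34.28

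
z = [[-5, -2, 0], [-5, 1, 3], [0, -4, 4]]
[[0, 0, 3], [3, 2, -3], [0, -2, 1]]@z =[[0, -12, 12], [-25, 8, -6], [10, -6, -2]]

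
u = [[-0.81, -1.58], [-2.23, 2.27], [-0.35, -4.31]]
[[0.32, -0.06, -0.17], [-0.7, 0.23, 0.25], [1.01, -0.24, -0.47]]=u @[[0.07, -0.04, 0.0],[-0.24, 0.06, 0.11]]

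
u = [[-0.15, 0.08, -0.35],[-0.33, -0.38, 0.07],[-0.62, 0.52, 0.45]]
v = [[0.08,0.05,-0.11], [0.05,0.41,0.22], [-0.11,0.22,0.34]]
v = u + [[0.23,-0.03,0.24], [0.38,0.79,0.15], [0.51,-0.3,-0.11]]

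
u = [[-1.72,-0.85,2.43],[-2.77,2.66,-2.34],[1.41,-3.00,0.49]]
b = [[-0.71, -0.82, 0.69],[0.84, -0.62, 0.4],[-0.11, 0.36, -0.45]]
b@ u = [[4.47,-3.65,0.53], [0.84,-3.56,3.69], [-1.44,2.40,-1.33]]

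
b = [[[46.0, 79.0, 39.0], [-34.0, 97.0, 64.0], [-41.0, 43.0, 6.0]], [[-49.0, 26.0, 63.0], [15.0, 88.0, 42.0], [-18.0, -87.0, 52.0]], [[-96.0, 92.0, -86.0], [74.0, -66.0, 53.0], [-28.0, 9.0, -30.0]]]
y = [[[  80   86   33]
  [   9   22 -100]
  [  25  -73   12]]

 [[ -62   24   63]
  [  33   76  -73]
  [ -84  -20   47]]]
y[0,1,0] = 9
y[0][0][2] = 33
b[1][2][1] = -87.0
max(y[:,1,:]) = 76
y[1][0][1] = 24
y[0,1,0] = 9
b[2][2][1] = 9.0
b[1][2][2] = 52.0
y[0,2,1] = -73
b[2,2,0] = -28.0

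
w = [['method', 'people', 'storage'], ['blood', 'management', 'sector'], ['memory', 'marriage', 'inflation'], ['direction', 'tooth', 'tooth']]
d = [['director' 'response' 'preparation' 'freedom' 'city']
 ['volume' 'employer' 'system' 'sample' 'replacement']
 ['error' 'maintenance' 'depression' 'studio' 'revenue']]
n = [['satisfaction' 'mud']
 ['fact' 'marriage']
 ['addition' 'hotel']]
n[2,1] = 'hotel'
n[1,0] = 'fact'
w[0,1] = 'people'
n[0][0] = 'satisfaction'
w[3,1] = 'tooth'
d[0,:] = ['director', 'response', 'preparation', 'freedom', 'city']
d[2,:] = ['error', 'maintenance', 'depression', 'studio', 'revenue']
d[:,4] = ['city', 'replacement', 'revenue']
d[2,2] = 'depression'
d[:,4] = ['city', 'replacement', 'revenue']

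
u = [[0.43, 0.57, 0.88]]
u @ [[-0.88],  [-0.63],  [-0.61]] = [[-1.27]]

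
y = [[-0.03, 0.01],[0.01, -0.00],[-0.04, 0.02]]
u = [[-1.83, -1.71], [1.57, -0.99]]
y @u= [[0.07, 0.04], [-0.02, -0.02], [0.1, 0.05]]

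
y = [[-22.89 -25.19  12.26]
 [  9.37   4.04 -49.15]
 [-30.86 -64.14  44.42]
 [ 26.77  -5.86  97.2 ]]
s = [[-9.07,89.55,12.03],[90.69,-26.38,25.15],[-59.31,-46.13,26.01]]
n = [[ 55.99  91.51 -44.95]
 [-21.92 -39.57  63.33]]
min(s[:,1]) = -46.13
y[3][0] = 26.77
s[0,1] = 89.55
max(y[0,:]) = 12.26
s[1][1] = -26.38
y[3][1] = -5.86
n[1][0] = -21.92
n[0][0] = 55.99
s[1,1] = -26.38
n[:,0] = [55.99, -21.92]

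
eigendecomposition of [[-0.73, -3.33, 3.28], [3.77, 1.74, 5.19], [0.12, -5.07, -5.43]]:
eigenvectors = [[-0.10-0.58j,-0.10+0.58j,-0.71+0.00j], [-0.68+0.00j,-0.68-0.00j,-0.14+0.00j], [(0.3-0.32j),0.30+0.32j,(0.69+0j)]]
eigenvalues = [(0.05+5.68j), (0.05-5.68j), (-4.53+0j)]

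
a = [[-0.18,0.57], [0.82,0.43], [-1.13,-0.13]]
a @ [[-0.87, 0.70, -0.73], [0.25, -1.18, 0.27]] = [[0.30, -0.8, 0.29], [-0.61, 0.07, -0.48], [0.95, -0.64, 0.79]]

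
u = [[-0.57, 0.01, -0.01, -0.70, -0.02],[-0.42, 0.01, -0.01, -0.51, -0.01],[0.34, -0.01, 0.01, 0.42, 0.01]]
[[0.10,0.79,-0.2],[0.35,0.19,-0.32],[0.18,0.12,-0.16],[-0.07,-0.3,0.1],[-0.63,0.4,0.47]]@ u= [[-0.46, 0.01, -0.01, -0.56, -0.01],  [-0.39, 0.01, -0.01, -0.48, -0.01],  [-0.21, 0.00, -0.00, -0.25, -0.01],  [0.20, -0.0, 0.00, 0.24, 0.01],  [0.35, -0.01, 0.01, 0.43, 0.01]]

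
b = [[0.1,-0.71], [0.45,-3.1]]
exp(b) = [[1.03, -0.22], [0.14, 0.02]]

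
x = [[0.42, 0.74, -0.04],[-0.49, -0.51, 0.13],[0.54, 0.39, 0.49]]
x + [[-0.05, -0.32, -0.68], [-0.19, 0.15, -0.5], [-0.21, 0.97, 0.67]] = [[0.37, 0.42, -0.72], [-0.68, -0.36, -0.37], [0.33, 1.36, 1.16]]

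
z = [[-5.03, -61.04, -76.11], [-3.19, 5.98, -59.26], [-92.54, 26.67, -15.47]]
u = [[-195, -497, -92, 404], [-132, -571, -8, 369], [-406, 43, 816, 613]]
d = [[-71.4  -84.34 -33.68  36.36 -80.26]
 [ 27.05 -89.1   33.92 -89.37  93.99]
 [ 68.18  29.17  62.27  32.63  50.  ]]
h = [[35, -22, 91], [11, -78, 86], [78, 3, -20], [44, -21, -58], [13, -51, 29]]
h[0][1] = -22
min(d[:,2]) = -33.68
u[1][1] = -571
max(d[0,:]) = 36.36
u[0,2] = -92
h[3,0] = 44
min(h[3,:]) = -58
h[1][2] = 86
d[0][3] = 36.36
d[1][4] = 93.99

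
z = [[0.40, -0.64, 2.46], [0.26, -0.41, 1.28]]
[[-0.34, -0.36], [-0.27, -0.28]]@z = [[-0.23, 0.37, -1.30], [-0.18, 0.29, -1.02]]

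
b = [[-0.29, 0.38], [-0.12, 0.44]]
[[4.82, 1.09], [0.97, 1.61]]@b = [[-1.53, 2.31], [-0.47, 1.08]]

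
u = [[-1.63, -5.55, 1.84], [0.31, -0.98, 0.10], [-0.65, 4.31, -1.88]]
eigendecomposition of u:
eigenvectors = [[(-0.85+0j),  (-0.85-0j),  (0.08+0j)], [(0.04+0.12j),  0.04-0.12j,  0.30+0.00j], [0.27-0.44j,  0.27+0.44j,  (0.95+0j)]]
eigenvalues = [(-1.96+1.7j), (-1.96-1.7j), (-0.58+0j)]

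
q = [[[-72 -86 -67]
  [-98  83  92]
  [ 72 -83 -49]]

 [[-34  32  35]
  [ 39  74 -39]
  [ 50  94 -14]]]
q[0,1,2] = 92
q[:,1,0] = [-98, 39]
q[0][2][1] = -83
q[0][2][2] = -49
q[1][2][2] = -14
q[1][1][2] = -39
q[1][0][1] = 32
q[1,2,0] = 50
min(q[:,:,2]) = -67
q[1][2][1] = 94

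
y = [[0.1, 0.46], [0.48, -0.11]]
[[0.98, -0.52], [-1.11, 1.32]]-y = [[0.88, -0.98],[-1.59, 1.43]]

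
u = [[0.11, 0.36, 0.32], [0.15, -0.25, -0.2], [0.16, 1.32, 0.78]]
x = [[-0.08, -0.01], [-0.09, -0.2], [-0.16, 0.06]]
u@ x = [[-0.09, -0.05], [0.04, 0.04], [-0.26, -0.22]]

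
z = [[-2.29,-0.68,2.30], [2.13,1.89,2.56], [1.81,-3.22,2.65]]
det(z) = -53.30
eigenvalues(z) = [(-3.13+0j), (2.69+3.12j), (2.69-3.12j)]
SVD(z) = [[0.27, -0.5, -0.83],[0.41, 0.83, -0.37],[0.87, -0.24, 0.43]] @ diag([4.908414259953609, 3.67364265298324, 2.955997143243936]) @ [[0.38,-0.45,0.81], [0.67,0.73,0.10], [0.64,-0.51,-0.58]]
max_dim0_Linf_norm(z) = 3.22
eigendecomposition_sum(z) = [[(-2.67-0j), (0.25-0j), (0.95-0j)], [(0.55+0j), -0.05+0.00j, (-0.2+0j)], [1.14+0.00j, -0.11+0.00j, -0.41+0.00j]] + [[(0.19+0.23j), (-0.46+0.62j), 0.67+0.25j],[0.79-0.20j, 0.97+1.84j, 1.38-1.36j],[0.33+0.71j, (-1.56+1.25j), 1.53+1.05j]] + [[0.19-0.23j, (-0.46-0.62j), (0.67-0.25j)], [(0.79+0.2j), 0.97-1.84j, 1.38+1.36j], [0.33-0.71j, -1.56-1.25j, (1.53-1.05j)]]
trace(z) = 2.25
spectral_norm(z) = 4.91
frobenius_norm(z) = 6.81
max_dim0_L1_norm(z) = 7.51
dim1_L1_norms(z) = [5.27, 6.58, 7.68]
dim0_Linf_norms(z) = [2.29, 3.22, 2.65]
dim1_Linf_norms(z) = [2.3, 2.56, 3.22]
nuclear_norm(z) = 11.54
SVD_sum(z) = [[0.49,-0.59,1.06], [0.76,-0.91,1.64], [1.61,-1.92,3.46]] + [[-1.22, -1.34, -0.17], [2.06, 2.25, 0.29], [-0.6, -0.66, -0.09]] + [[-1.56, 1.24, 1.41], [-0.69, 0.55, 0.63], [0.8, -0.64, -0.73]]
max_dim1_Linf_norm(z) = 3.22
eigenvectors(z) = [[0.90+0.00j, -0.11-0.23j, (-0.11+0.23j)], [-0.19+0.00j, -0.70+0.00j, -0.70-0.00j], [-0.39+0.00j, -0.13-0.66j, -0.13+0.66j]]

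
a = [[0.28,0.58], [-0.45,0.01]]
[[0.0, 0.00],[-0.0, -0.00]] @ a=[[0.0, 0.0], [0.0, 0.0]]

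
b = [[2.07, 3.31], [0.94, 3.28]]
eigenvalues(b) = [0.81, 4.54]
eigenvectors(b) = [[-0.93, -0.80], [0.36, -0.60]]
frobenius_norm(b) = 5.18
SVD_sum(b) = [[1.64, 3.51],[1.43, 3.05]] + [[0.43, -0.20],[-0.49, 0.23]]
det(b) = 3.68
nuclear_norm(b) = 5.85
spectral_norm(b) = 5.14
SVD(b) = [[-0.75, -0.66], [-0.66, 0.75]] @ diag([5.135167764908128, 0.7162765012538603]) @ [[-0.42, -0.91],  [-0.91, 0.42]]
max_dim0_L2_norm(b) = 4.66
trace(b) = 5.35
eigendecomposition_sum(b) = [[0.54, -0.72], [-0.20, 0.27]] + [[1.53, 4.03], [1.14, 3.01]]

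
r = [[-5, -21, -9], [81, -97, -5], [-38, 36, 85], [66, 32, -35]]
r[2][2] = 85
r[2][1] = 36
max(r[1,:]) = 81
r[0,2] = -9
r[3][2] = -35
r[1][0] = 81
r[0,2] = -9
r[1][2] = -5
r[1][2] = -5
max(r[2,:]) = 85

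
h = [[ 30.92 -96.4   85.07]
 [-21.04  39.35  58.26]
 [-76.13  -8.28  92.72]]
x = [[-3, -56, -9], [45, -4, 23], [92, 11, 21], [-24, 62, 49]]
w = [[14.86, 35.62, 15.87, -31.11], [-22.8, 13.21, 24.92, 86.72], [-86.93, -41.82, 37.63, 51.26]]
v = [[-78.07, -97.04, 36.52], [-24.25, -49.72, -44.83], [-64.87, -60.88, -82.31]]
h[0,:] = [30.92, -96.4, 85.07]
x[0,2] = -9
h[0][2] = 85.07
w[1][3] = 86.72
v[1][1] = -49.72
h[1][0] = -21.04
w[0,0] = 14.86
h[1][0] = -21.04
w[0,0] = 14.86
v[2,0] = -64.87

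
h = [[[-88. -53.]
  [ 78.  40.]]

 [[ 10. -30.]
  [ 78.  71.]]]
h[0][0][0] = -88.0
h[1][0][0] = 10.0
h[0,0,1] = -53.0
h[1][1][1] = 71.0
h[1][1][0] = 78.0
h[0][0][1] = -53.0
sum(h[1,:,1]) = 41.0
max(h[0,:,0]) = 78.0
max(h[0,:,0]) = 78.0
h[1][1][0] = 78.0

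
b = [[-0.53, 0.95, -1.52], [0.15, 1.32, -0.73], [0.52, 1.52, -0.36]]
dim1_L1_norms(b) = [3.0, 2.2, 2.4]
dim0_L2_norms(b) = [0.76, 2.23, 1.72]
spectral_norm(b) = 2.66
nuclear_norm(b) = 3.87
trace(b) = 0.43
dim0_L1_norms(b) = [1.2, 3.79, 2.61]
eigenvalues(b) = [(0.07+0j), (0.18+0.85j), (0.18-0.85j)]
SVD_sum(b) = [[0.02, 1.34, -0.96], [0.02, 1.22, -0.87], [0.02, 1.18, -0.85]] + [[-0.56, -0.39, -0.56], [0.14, 0.1, 0.14], [0.49, 0.34, 0.49]] + [[0.00, -0.00, -0.00],[-0.01, 0.0, 0.01],[0.01, -0.0, -0.00]]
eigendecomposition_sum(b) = [[0.05-0.00j,-0.18+0.00j,(0.11+0j)], [(-0.03+0j),0.10+0.00j,-0.06+0.00j], [-0.04+0.00j,(0.13+0j),(-0.08+0j)]] + [[-0.29+0.16j, (0.56+1.04j), (-0.82-0.56j)], [0.09+0.17j, 0.61-0.32j, (-0.33+0.47j)], [(0.28+0.2j), (0.69-1j), -0.14+1.01j]] + [[(-0.29-0.16j), (0.56-1.04j), -0.82+0.56j], [0.09-0.17j, 0.61+0.32j, (-0.33-0.47j)], [0.28-0.20j, 0.69+1.00j, -0.14-1.01j]]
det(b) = 0.05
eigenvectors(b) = [[-0.74+0.00j, 0.29-0.58j, (0.29+0.58j)], [(0.4+0j), -0.34-0.17j, (-0.34+0.17j)], [(0.54+0j), (-0.67+0j), (-0.67-0j)]]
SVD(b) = [[0.62, -0.74, 0.27], [0.56, 0.18, -0.81], [0.55, 0.65, 0.53]] @ diag([2.661234196029432, 1.1914577817265213, 0.0161526544843729]) @ [[0.02,0.81,-0.58], [0.63,0.44,0.63], [0.77,-0.38,-0.51]]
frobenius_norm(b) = 2.92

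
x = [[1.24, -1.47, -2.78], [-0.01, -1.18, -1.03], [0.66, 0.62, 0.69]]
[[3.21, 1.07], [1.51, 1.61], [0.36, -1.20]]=x @ [[1.65, -0.57], [-1.72, -1.49], [0.49, 0.15]]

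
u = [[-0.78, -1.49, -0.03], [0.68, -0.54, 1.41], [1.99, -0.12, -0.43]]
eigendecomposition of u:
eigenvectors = [[(-0.18-0.47j), -0.18+0.47j, -0.56+0.00j], [-0.38+0.47j, -0.38-0.47j, -0.44+0.00j], [(-0.62+0j), (-0.62-0j), (0.7+0j)]]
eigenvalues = [(0.09+1.6j), (0.09-1.6j), (-1.93+0j)]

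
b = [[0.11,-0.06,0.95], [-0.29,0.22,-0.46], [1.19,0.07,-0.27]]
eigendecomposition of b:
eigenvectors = [[0.59, 0.62, -0.04], [-0.14, -0.55, 1.0], [-0.79, 0.55, 0.06]]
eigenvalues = [-1.15, 1.0, 0.2]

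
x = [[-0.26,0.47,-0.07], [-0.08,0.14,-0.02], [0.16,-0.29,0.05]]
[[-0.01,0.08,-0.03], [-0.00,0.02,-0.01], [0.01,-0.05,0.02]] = x@[[0.01, -0.08, 0.03],  [-0.02, 0.15, -0.05],  [-0.01, 0.12, -0.05]]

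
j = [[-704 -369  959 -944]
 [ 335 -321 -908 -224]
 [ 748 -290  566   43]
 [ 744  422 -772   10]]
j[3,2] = -772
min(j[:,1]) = -369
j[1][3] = -224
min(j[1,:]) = -908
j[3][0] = 744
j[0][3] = -944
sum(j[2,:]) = 1067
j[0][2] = 959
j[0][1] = -369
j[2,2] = 566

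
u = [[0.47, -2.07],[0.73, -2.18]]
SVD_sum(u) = [[0.58, -2.04], [0.63, -2.21]] + [[-0.11, -0.03], [0.10, 0.03]]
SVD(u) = [[-0.68, -0.73], [-0.73, 0.68]] @ diag([3.125198684747347, 0.15567010263199652]) @ [[-0.27,0.96], [0.96,0.27]]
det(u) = 0.49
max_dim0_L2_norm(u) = 3.01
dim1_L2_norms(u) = [2.12, 2.3]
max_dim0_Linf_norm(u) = 2.18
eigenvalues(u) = [-0.36, -1.35]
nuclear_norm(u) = 3.28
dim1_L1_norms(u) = [2.54, 2.91]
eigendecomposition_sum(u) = [[-0.66, 0.75], [-0.27, 0.3]] + [[1.13, -2.82], [1.00, -2.48]]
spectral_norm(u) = 3.13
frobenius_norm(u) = 3.13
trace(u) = -1.71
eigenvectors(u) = [[0.93,0.75], [0.37,0.66]]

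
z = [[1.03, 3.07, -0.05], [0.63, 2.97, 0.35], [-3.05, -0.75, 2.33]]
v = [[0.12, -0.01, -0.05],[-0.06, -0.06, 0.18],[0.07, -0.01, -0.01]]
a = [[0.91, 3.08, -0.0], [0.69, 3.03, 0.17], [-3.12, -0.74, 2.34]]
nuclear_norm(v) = 0.34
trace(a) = 6.28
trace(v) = 0.05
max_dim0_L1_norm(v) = 0.25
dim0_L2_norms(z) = [3.28, 4.34, 2.36]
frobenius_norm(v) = 0.25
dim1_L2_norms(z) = [3.24, 3.06, 3.91]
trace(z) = 6.33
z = a + v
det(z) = -0.81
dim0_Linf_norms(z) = [3.05, 3.07, 2.33]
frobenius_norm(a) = 5.98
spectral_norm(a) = 4.97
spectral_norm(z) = 4.92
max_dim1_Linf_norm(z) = 3.07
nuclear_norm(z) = 8.27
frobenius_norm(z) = 5.93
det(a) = -0.04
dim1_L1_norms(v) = [0.18, 0.3, 0.09]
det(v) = -0.00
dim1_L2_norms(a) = [3.21, 3.11, 3.97]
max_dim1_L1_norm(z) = 6.13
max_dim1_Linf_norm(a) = 3.12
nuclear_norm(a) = 8.30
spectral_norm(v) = 0.22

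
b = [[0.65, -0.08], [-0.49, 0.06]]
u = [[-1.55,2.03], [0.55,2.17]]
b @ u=[[-1.05, 1.15],[0.79, -0.86]]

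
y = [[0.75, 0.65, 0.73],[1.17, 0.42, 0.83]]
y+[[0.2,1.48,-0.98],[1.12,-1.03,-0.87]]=[[0.95, 2.13, -0.25], [2.29, -0.61, -0.04]]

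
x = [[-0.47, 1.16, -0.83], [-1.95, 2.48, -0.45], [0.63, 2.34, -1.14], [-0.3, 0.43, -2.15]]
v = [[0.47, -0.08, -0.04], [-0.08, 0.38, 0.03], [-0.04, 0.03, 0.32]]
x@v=[[-0.28, 0.45, -0.21], [-1.1, 1.08, 0.01], [0.15, 0.8, -0.32], [-0.09, 0.12, -0.66]]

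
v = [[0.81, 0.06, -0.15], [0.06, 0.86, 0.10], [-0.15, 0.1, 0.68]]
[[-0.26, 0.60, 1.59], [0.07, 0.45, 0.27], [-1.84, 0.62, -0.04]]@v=[[-0.41, 0.66, 1.18], [0.04, 0.42, 0.22], [-1.45, 0.42, 0.31]]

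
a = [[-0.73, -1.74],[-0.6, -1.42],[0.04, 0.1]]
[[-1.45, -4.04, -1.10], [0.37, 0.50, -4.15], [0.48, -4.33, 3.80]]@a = [[3.44,8.15], [-0.74,-1.77], [2.40,5.69]]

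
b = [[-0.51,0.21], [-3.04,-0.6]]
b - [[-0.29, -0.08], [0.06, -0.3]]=[[-0.22, 0.29], [-3.1, -0.30]]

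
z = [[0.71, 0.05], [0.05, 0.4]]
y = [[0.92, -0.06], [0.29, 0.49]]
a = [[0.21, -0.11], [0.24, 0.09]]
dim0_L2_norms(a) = [0.32, 0.14]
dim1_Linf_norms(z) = [0.71, 0.4]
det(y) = 0.47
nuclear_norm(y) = 1.45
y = z + a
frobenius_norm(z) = 0.82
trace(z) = 1.11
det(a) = 0.05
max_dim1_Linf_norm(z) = 0.71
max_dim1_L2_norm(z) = 0.71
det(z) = 0.28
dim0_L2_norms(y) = [0.96, 0.49]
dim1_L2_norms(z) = [0.71, 0.4]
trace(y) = 1.41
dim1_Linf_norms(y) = [0.92, 0.49]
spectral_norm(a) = 0.32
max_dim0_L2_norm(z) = 0.71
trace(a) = 0.30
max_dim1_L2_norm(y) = 0.92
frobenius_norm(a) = 0.35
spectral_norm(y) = 0.97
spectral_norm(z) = 0.72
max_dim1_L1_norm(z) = 0.76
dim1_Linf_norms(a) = [0.21, 0.24]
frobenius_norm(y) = 1.08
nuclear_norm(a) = 0.46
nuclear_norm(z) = 1.11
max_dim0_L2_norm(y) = 0.96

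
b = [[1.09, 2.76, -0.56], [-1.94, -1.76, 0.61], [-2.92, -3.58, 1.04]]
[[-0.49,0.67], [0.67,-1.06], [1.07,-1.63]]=b@ [[-0.27,0.58], [-0.05,0.09], [0.1,0.37]]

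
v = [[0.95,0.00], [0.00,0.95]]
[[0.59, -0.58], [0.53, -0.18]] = v@[[0.62, -0.61], [0.56, -0.19]]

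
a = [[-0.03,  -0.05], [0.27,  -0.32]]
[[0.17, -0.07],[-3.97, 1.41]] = a @ [[-10.89, 3.97], [3.22, -1.07]]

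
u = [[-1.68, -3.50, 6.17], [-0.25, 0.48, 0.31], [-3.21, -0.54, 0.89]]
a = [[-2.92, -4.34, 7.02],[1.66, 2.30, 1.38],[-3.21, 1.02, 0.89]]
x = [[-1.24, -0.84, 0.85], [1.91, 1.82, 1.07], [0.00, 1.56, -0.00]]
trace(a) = 0.27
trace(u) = -0.31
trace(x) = 0.58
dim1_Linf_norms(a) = [7.02, 2.3, 3.21]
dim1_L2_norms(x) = [1.72, 2.85, 1.56]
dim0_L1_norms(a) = [7.79, 7.66, 9.29]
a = u + x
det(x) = 4.60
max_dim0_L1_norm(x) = 4.22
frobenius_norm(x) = 3.67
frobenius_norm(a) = 9.94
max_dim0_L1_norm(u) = 7.37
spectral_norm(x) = 3.27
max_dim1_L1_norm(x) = 4.8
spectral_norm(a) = 8.89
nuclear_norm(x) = 5.64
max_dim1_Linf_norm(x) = 1.91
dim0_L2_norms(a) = [4.65, 5.02, 7.21]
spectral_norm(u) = 7.53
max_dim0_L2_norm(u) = 6.24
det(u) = 12.04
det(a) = 87.49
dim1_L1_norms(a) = [14.28, 5.34, 5.12]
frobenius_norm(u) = 8.06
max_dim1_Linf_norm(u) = 6.17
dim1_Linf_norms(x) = [1.24, 1.91, 1.56]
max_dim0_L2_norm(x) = 2.54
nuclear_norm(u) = 10.90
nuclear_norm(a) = 15.17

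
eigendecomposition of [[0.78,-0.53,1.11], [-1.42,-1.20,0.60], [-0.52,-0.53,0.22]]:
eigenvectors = [[-0.8,0.01,-0.27], [0.58,0.91,0.75], [0.16,0.42,0.60]]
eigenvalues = [0.94, -0.94, -0.21]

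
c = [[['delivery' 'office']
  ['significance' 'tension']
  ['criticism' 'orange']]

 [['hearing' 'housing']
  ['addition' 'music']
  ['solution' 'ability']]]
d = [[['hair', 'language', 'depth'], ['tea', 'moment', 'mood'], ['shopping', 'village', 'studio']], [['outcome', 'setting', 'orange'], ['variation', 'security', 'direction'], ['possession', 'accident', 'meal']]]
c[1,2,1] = 'ability'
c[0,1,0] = 'significance'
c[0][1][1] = 'tension'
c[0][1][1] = 'tension'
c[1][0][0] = 'hearing'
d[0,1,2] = 'mood'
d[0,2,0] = 'shopping'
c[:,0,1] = ['office', 'housing']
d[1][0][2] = 'orange'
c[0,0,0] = 'delivery'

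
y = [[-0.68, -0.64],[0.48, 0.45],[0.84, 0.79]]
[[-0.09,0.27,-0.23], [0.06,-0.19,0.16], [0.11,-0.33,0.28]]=y @[[-0.01, 0.03, -0.02], [0.15, -0.45, 0.38]]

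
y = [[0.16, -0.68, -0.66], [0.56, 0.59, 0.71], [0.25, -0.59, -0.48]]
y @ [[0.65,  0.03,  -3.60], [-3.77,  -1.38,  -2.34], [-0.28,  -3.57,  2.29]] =[[2.85,  3.30,  -0.50], [-2.06,  -3.33,  -1.77], [2.52,  2.54,  -0.62]]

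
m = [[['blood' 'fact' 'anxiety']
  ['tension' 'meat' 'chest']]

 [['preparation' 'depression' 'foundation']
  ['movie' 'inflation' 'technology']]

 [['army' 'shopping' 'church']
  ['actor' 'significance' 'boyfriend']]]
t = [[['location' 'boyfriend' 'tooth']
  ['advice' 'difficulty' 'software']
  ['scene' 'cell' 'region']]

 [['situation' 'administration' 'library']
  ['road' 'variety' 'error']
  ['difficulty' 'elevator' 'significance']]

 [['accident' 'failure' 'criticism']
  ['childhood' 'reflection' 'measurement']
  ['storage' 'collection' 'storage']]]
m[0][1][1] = 'meat'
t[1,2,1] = 'elevator'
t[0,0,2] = 'tooth'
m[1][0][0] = 'preparation'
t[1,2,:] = ['difficulty', 'elevator', 'significance']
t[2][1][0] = 'childhood'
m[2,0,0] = 'army'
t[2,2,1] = 'collection'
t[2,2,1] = 'collection'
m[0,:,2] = ['anxiety', 'chest']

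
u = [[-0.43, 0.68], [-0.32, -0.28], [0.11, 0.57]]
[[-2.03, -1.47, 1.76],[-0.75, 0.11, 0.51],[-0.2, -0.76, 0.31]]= u @ [[3.18,1.0,-2.48], [-0.97,-1.53,1.02]]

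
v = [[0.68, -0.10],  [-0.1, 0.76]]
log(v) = [[-0.4, -0.14],  [-0.14, -0.28]]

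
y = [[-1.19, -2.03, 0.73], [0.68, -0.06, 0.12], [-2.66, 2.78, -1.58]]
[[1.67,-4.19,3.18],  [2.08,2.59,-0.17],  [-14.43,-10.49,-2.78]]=y@[[2.47, 3.04, 0.00], [-1.32, 2.26, -2.55], [2.65, 5.5, -2.73]]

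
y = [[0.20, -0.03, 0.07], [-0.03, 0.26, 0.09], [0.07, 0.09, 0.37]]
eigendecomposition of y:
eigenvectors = [[-0.75,-0.63,0.21],  [-0.51,0.75,0.43],  [0.43,-0.21,0.88]]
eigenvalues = [0.14, 0.26, 0.43]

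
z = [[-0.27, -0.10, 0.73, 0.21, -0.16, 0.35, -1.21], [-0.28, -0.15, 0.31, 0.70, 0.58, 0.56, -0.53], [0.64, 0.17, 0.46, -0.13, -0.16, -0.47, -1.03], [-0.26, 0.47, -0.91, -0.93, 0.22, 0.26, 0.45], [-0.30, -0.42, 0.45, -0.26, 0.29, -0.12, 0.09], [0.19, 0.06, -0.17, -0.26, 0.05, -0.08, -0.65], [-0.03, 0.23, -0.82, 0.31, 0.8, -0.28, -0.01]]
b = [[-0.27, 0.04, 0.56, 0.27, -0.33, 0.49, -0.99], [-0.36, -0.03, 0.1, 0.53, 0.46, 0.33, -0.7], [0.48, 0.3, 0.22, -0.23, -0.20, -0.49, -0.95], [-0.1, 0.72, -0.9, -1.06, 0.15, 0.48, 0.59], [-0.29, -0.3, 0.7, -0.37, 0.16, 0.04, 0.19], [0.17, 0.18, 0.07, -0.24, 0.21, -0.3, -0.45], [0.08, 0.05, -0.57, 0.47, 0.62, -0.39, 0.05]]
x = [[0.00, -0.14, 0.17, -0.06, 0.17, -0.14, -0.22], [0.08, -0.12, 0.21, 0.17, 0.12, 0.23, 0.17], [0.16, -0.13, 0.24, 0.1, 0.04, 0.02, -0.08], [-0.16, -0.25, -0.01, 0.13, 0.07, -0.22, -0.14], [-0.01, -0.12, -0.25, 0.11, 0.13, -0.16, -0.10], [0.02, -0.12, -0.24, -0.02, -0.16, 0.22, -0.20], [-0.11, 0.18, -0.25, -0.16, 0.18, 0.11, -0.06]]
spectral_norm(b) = 2.14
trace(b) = -1.23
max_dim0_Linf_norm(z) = 1.21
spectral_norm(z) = 2.32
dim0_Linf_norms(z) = [0.64, 0.47, 0.91, 0.93, 0.8, 0.56, 1.21]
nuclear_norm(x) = 2.47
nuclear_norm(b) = 6.79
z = b + x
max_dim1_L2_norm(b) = 1.75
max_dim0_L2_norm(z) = 1.85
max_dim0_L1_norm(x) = 1.37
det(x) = 0.00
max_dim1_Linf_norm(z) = 1.21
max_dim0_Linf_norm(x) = 0.25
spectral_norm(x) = 0.64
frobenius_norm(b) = 3.18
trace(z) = -0.69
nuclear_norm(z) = 7.31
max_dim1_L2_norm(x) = 0.44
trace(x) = 0.54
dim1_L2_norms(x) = [0.39, 0.44, 0.34, 0.42, 0.38, 0.43, 0.43]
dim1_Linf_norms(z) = [1.21, 0.7, 1.03, 0.93, 0.45, 0.65, 0.82]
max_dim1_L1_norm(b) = 4.0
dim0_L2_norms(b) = [0.75, 0.86, 1.41, 1.39, 0.91, 1.03, 1.72]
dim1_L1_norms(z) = [3.03, 3.11, 3.06, 3.5, 1.93, 1.46, 2.48]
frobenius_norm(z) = 3.30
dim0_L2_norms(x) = [0.26, 0.42, 0.56, 0.31, 0.35, 0.46, 0.4]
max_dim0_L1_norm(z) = 3.97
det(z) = -0.17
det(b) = -0.00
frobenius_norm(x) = 1.07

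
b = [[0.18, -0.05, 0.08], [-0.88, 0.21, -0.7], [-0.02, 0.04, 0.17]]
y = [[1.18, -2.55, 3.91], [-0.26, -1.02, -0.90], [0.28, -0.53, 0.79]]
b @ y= [[0.25, -0.45, 0.81], [-1.29, 2.4, -4.18], [0.01, -0.08, 0.02]]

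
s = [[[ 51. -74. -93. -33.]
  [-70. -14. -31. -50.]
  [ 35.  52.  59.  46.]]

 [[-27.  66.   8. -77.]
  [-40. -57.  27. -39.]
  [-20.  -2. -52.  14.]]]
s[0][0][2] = -93.0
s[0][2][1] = 52.0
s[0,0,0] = 51.0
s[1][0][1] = 66.0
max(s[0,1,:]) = -14.0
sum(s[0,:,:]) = -122.0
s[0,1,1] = -14.0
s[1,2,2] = -52.0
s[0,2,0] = 35.0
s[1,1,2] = 27.0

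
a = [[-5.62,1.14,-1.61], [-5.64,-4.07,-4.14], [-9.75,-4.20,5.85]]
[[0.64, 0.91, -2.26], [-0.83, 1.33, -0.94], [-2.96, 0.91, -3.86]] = a@[[0.02, -0.14, 0.4],[0.38, -0.03, -0.19],[-0.20, -0.1, -0.13]]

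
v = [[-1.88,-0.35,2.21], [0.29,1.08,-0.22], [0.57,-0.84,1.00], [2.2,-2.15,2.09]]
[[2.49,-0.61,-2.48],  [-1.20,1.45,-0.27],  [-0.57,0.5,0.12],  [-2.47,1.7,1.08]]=v @ [[-1.56, 1.13, 0.61], [-0.76, 1.22, -0.55], [-0.32, 0.88, -0.69]]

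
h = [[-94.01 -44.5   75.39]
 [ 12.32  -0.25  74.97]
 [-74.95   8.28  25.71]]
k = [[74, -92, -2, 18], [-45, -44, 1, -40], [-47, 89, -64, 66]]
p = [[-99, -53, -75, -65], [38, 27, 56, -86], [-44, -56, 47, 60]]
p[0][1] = -53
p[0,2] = -75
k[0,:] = [74, -92, -2, 18]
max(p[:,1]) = 27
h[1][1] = -0.25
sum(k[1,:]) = -128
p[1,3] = -86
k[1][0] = -45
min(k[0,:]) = -92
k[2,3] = 66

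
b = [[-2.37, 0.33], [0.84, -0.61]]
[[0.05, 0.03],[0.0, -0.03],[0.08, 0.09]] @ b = [[-0.09, -0.0], [-0.03, 0.02], [-0.11, -0.03]]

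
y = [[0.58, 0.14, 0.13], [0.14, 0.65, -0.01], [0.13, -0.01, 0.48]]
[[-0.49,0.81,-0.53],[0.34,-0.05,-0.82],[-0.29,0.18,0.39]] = y@[[-0.95, 1.50, -0.89], [0.73, -0.40, -1.06], [-0.33, -0.05, 1.03]]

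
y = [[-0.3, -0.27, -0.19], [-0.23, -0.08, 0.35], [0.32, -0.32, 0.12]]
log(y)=[[(-0.84+2.13j),(-0.03+1.37j),(-0.68-0.13j)], [0.20+1.54j,-0.82+1.00j,1.05-0.09j], [(0.82-0.32j),(-1.14-0.2j),-0.78+0.02j]]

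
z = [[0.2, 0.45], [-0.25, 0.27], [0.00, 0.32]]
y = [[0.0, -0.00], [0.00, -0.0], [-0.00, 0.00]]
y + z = [[0.2,  0.45], [-0.25,  0.27], [0.0,  0.32]]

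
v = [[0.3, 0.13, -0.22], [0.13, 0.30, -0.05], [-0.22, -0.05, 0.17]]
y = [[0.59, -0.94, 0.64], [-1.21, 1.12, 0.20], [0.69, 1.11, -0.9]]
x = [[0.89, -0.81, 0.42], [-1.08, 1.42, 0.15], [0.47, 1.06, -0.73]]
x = v + y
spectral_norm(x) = 2.24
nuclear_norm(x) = 3.91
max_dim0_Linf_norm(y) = 1.21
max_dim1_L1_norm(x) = 2.65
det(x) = -1.24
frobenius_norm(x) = 2.59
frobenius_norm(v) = 0.59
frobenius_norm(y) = 2.63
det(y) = -1.19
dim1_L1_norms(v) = [0.65, 0.48, 0.44]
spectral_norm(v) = 0.54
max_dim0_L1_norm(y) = 3.17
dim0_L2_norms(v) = [0.39, 0.33, 0.28]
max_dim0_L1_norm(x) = 3.29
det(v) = 0.00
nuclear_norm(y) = 4.01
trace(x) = 1.58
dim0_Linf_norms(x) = [1.08, 1.42, 0.73]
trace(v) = 0.77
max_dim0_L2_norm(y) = 1.84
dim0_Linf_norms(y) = [1.21, 1.12, 0.9]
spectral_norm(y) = 2.10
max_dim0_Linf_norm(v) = 0.3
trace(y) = 0.81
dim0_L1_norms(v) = [0.65, 0.48, 0.44]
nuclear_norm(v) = 0.77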